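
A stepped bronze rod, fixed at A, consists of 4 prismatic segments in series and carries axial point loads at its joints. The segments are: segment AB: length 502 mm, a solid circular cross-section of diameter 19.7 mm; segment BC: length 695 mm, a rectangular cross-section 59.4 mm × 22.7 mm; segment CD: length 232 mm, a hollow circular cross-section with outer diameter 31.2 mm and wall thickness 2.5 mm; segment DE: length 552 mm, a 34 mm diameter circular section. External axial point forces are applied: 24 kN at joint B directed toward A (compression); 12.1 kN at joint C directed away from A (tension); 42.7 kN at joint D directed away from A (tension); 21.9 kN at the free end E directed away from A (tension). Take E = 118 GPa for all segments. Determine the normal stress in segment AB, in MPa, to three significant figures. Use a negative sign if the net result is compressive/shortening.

173 MPa

Internal axial forces (sectioning from the free end, tension +): N_DE = 21.9 kN, N_CD = 64.6 kN, N_BC = 76.7 kN, N_AB = 52.7 kN.
A_AB = 304.8 mm².
σ_AB = N_AB/A_AB = 52700/304.8 = 172.9 MPa.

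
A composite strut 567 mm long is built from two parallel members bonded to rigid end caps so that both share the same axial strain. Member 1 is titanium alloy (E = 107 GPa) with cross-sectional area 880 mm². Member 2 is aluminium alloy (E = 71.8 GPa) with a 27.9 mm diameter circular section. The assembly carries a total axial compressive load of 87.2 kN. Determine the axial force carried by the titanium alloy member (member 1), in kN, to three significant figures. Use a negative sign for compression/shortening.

A_2 = 611.4 mm².
Equal strain + equilibrium ⇒ each member carries load in proportion to AE: A₁E₁ = 94160000 N, A₂E₂ = 43900000 N, ΣAE = 138100000 N.
F₁ = P·A₁E₁/ΣAE = -87200·94160000/138100000 = -59470 N.

-59.5 kN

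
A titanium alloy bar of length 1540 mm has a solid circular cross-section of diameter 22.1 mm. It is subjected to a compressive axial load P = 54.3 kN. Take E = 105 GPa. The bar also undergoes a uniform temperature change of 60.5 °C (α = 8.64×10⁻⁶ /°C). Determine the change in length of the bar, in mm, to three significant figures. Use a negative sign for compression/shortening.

-1.27 mm

A = 383.6 mm².
δ_mech = NL/(AE) = -54300·1540/(383.6·105000) = -2.076 mm.
δ_thermal = αLΔT = 8.64e-6·1540·60.5 = 0.805 mm.
δ = δ_mech + δ_thermal = -1.271 mm.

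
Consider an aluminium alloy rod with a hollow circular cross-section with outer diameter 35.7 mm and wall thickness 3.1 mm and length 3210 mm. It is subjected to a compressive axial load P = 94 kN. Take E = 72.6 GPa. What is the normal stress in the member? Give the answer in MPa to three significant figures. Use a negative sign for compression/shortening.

-296 MPa

A = 317.5 mm².
σ = N/A = -94000/317.5 = -296.1 MPa.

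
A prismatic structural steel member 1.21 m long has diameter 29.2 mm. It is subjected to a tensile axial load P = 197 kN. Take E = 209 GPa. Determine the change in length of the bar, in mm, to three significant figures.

1.70 mm

A = 669.7 mm².
δ_mech = NL/(AE) = 197000·1210/(669.7·209000) = 1.703 mm.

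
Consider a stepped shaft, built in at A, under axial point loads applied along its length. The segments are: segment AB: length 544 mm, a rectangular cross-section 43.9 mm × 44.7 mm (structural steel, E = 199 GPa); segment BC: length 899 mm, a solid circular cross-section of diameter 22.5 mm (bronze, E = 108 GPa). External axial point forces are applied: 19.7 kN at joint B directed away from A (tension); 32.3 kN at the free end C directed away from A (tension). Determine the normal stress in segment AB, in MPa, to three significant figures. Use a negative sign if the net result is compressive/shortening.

26.5 MPa

Internal axial forces (sectioning from the free end, tension +): N_BC = 32.3 kN, N_AB = 52 kN.
A_AB = 1962 mm².
σ_AB = N_AB/A_AB = 52000/1962 = 26.5 MPa.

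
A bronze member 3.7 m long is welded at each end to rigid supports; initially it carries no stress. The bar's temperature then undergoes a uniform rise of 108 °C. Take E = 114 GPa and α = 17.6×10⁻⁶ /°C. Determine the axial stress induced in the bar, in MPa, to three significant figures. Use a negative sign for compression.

Free thermal expansion αLΔT = 17.6e-6 · 3700 · 108 = 7.033 mm.
The walls impose strain ε = −(7.033)/3700 = -1.9008e-03; σ = Eε = 114000 · -1.9008e-03 = -216.7 MPa.

-217 MPa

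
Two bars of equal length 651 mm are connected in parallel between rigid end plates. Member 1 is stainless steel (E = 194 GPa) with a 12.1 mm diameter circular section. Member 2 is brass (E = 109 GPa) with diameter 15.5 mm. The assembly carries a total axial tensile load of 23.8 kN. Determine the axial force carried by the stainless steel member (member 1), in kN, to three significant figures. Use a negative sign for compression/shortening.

12.4 kN

A_1 = 115 mm².
A_2 = 188.7 mm².
Equal strain + equilibrium ⇒ each member carries load in proportion to AE: A₁E₁ = 22310000 N, A₂E₂ = 20570000 N, ΣAE = 42880000 N.
F₁ = P·A₁E₁/ΣAE = 23800·22310000/42880000 = 12380 N.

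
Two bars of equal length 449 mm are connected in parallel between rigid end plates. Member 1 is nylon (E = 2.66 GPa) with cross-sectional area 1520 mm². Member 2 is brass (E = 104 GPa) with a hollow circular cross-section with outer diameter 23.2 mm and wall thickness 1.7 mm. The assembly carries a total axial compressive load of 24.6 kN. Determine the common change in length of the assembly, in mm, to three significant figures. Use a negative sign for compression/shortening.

A_2 = 114.8 mm².
Equal strain + equilibrium ⇒ each member carries load in proportion to AE: A₁E₁ = 4043000 N, A₂E₂ = 11940000 N, ΣAE = 15990000 N.
δ = PL/ΣAE = -24600·449/15990000 = -0.691 mm.

-0.691 mm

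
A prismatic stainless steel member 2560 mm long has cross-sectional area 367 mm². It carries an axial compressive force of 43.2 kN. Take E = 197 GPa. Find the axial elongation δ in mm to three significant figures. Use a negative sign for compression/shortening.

-1.53 mm

δ_mech = NL/(AE) = -43200·2560/(367·197000) = -1.53 mm.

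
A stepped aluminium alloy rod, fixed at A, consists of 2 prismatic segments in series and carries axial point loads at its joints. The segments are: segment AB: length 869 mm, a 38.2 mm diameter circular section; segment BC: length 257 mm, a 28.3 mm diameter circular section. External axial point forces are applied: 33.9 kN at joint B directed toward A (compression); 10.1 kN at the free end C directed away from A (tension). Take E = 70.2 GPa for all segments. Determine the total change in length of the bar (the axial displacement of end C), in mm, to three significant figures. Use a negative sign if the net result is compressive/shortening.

-0.198 mm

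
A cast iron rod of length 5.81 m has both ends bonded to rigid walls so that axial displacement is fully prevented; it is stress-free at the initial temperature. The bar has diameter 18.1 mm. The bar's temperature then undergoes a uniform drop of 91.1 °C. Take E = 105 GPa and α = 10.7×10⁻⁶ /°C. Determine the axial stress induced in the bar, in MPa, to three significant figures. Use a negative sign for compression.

102 MPa

Free thermal expansion αLΔT = 10.7e-6 · 5810 · -91.1 = -5.663 mm.
The walls impose strain ε = −(-5.663)/5810 = 9.7477e-04; σ = Eε = 105000 · 9.7477e-04 = 102.4 MPa.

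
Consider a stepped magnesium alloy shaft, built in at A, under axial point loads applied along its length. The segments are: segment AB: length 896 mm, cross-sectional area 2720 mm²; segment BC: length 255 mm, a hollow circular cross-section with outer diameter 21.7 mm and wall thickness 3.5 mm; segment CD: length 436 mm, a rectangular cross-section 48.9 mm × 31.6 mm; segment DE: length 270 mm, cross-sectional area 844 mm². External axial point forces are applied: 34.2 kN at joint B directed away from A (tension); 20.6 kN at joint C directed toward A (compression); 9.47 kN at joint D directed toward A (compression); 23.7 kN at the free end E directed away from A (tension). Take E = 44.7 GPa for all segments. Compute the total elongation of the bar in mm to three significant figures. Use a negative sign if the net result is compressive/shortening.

0.283 mm

Internal axial forces (sectioning from the free end, tension +): N_DE = 23.7 kN, N_CD = 14.23 kN, N_BC = -6.37 kN, N_AB = 27.83 kN.
A_BC = 200.1 mm².
A_CD = 1545 mm².
δ_AB = 27830·896/(2720·44700) = 0.2051 mm
δ_BC = -6370·255/(200.1·44700) = -0.1816 mm
δ_CD = 14230·436/(1545·44700) = 0.08982 mm
δ_DE = 23700·270/(844·44700) = 0.1696 mm
δ = Σδ_i = 0.2829 mm.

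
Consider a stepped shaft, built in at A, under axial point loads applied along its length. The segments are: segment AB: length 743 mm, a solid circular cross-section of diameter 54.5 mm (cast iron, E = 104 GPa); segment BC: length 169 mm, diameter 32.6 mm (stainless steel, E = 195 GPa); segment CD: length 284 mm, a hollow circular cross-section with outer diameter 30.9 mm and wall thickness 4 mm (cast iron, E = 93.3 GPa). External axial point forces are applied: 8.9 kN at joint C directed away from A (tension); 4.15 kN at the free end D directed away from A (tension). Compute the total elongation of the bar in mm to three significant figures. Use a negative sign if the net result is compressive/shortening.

0.0909 mm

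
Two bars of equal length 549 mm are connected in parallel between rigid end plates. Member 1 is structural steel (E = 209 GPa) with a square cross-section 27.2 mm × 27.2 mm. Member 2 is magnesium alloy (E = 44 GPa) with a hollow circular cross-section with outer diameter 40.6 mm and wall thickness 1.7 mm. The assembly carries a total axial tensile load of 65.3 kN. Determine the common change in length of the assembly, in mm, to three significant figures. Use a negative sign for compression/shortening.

A_1 = 739.8 mm².
A_2 = 207.8 mm².
Equal strain + equilibrium ⇒ each member carries load in proportion to AE: A₁E₁ = 154600000 N, A₂E₂ = 9141000 N, ΣAE = 163800000 N.
δ = PL/ΣAE = 65300·549/163800000 = 0.2189 mm.

0.219 mm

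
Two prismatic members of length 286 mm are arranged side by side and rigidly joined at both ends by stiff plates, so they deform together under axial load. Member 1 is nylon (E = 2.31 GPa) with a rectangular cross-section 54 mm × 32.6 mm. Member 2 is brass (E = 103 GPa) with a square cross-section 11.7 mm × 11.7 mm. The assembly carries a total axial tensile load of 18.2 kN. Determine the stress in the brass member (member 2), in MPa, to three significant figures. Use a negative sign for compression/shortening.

A_1 = 1760 mm².
A_2 = 136.9 mm².
Equal strain + equilibrium ⇒ each member carries load in proportion to AE: A₁E₁ = 4067000 N, A₂E₂ = 14100000 N, ΣAE = 18170000 N.
σ₂ = P·E₂/ΣAE = 18200·103000/18170000 = 103.2 MPa.

103 MPa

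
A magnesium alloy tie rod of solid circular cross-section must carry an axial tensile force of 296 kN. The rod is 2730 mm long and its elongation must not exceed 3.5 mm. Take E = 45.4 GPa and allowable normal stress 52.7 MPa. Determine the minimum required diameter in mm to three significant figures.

84.6 mm

Required area A ≥ P/σ_allow = 296000/52.7 = 5617 mm².
For a solid circular section, d ≥ √(4A/π) = 84.57 mm.
Elongation limit: A ≥ PL/(Eδ_allow) = 296000·2730/(45400·3.5) = 5085 mm² ⇒ d ≥ 80.47 mm.
The stress limit governs.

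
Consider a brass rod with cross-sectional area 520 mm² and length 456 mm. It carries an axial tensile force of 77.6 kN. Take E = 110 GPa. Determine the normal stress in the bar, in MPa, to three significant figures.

σ = N/A = 77600/520 = 149.2 MPa.

149 MPa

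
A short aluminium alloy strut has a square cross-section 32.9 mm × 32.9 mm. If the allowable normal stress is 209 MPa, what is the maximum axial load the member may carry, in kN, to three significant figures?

226 kN

A = 1082 mm².
P_max = σ_allow · A = 209 · 1082 = 226200 N = 226.2 kN.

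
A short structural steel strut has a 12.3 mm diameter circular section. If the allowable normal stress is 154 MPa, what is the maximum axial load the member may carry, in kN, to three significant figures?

18.3 kN

A = 118.8 mm².
P_max = σ_allow · A = 154 · 118.8 = 18300 N = 18.3 kN.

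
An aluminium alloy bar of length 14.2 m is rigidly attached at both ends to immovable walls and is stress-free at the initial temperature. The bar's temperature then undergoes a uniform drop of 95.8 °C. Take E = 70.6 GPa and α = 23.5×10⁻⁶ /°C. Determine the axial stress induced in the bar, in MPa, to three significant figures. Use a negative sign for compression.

159 MPa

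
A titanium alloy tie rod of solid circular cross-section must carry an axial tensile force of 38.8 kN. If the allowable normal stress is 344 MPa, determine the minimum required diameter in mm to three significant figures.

Required area A ≥ P/σ_allow = 38800/344 = 112.8 mm².
For a solid circular section, d ≥ √(4A/π) = 11.98 mm.

12.0 mm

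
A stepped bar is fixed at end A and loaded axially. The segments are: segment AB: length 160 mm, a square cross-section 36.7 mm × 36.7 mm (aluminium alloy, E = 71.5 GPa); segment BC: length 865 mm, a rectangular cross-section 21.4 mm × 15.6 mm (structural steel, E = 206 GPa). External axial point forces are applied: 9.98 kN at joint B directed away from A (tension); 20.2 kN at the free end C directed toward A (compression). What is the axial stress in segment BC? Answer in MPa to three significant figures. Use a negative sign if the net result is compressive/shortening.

Internal axial forces (sectioning from the free end, tension +): N_BC = -20.2 kN, N_AB = -10.22 kN.
A_BC = 333.8 mm².
σ_BC = N_BC/A_BC = -20200/333.8 = -60.51 MPa.

-60.5 MPa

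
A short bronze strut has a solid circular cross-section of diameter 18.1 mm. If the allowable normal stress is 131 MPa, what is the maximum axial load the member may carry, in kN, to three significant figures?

33.7 kN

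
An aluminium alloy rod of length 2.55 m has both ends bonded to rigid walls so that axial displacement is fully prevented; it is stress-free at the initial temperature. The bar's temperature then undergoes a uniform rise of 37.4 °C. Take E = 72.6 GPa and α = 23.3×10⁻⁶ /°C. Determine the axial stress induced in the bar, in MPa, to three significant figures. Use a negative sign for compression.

-63.3 MPa

Free thermal expansion αLΔT = 23.3e-6 · 2550 · 37.4 = 2.222 mm.
The walls impose strain ε = −(2.222)/2550 = -8.7142e-04; σ = Eε = 72600 · -8.7142e-04 = -63.27 MPa.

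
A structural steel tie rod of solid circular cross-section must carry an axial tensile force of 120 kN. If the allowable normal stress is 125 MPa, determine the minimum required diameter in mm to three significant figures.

Required area A ≥ P/σ_allow = 120000/125 = 960 mm².
For a solid circular section, d ≥ √(4A/π) = 34.96 mm.

35.0 mm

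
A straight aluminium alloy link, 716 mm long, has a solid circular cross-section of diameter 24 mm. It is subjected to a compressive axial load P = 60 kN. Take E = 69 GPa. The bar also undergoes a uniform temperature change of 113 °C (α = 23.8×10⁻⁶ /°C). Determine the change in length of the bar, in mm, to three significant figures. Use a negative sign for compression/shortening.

0.549 mm

A = 452.4 mm².
δ_mech = NL/(AE) = -60000·716/(452.4·69000) = -1.376 mm.
δ_thermal = αLΔT = 23.8e-6·716·113 = 1.926 mm.
δ = δ_mech + δ_thermal = 0.5493 mm.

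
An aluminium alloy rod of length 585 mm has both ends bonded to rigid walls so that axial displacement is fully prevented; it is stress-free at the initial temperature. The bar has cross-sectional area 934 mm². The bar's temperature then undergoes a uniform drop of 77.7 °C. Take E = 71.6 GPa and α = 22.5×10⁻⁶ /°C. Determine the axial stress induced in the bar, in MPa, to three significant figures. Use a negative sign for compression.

125 MPa

Free thermal expansion αLΔT = 22.5e-6 · 585 · -77.7 = -1.023 mm.
The walls impose strain ε = −(-1.023)/585 = 1.7482e-03; σ = Eε = 71600 · 1.7482e-03 = 125.2 MPa.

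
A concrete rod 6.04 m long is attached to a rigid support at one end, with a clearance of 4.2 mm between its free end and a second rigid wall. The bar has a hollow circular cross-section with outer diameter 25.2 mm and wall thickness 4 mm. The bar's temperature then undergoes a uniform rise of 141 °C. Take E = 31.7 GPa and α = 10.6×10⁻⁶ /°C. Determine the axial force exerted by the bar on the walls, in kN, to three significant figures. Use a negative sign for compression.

-6.75 kN

Free thermal expansion αLΔT = 10.6e-6 · 6040 · 141 = 9.027 mm.
The walls engage after the gap closes; constrained expansion = 9.027 − 4.2 = 4.827 mm.
The walls impose strain ε = −(4.827)/6040 = -7.9924e-04; σ = Eε = 31700 · -7.9924e-04 = -25.34 MPa.
Wall reaction R = σ·A = -25.34·266.4 = -6750 N = -6.75 kN.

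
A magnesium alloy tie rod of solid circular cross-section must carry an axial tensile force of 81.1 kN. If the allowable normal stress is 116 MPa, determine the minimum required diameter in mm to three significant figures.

29.8 mm

Required area A ≥ P/σ_allow = 81100/116 = 699.1 mm².
For a solid circular section, d ≥ √(4A/π) = 29.84 mm.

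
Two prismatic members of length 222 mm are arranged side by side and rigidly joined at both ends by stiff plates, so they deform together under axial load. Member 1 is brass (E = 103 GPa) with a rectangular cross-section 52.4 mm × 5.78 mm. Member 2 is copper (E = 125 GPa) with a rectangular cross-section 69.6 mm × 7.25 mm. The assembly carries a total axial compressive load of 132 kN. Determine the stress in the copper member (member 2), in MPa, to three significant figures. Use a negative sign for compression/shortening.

-175 MPa

A_1 = 302.9 mm².
A_2 = 504.6 mm².
Equal strain + equilibrium ⇒ each member carries load in proportion to AE: A₁E₁ = 31200000 N, A₂E₂ = 63070000 N, ΣAE = 94270000 N.
σ₂ = P·E₂/ΣAE = -132000·125000/94270000 = -175 MPa.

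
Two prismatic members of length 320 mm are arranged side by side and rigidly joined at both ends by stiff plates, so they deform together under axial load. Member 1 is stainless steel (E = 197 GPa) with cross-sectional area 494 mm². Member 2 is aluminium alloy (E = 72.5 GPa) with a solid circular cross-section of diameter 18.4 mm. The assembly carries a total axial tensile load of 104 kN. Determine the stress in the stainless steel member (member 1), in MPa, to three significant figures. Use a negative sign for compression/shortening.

176 MPa

A_2 = 265.9 mm².
Equal strain + equilibrium ⇒ each member carries load in proportion to AE: A₁E₁ = 97320000 N, A₂E₂ = 19280000 N, ΣAE = 116600000 N.
σ₁ = P·E₁/ΣAE = 104000·197000/116600000 = 175.7 MPa.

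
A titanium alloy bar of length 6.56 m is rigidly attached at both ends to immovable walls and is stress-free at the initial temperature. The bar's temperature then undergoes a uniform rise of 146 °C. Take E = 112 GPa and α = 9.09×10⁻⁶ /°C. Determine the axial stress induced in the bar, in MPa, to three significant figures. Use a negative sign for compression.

-149 MPa

Free thermal expansion αLΔT = 9.09e-6 · 6560 · 146 = 8.706 mm.
The walls impose strain ε = −(8.706)/6560 = -1.3271e-03; σ = Eε = 112000 · -1.3271e-03 = -148.6 MPa.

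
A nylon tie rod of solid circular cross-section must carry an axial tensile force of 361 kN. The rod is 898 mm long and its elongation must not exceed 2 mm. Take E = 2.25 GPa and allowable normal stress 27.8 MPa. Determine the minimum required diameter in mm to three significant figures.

Required area A ≥ P/σ_allow = 361000/27.8 = 12990 mm².
For a solid circular section, d ≥ √(4A/π) = 128.6 mm.
Elongation limit: A ≥ PL/(Eδ_allow) = 361000·898/(2250·2) = 72040 mm² ⇒ d ≥ 302.9 mm.
The elongation limit governs.

303 mm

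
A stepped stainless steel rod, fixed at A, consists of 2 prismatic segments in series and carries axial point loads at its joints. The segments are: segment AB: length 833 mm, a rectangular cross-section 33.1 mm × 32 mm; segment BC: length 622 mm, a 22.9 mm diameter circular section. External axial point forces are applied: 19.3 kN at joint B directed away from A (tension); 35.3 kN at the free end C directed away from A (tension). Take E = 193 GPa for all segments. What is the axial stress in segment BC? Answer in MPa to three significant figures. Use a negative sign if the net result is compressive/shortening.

Internal axial forces (sectioning from the free end, tension +): N_BC = 35.3 kN, N_AB = 54.6 kN.
A_BC = 411.9 mm².
σ_BC = N_BC/A_BC = 35300/411.9 = 85.71 MPa.

85.7 MPa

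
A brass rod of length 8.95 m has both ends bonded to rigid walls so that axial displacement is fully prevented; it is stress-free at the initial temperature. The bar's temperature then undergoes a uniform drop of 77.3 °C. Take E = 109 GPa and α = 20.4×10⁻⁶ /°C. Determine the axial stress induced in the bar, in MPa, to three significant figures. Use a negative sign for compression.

172 MPa

Free thermal expansion αLΔT = 20.4e-6 · 8950 · -77.3 = -14.11 mm.
The walls impose strain ε = −(-14.11)/8950 = 1.5769e-03; σ = Eε = 109000 · 1.5769e-03 = 171.9 MPa.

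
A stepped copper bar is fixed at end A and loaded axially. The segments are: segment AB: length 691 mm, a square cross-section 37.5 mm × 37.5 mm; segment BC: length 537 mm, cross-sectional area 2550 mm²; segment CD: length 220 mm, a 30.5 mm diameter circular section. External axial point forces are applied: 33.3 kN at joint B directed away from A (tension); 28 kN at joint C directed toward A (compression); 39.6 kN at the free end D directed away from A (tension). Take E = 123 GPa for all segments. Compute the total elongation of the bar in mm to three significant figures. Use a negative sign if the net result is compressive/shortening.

0.296 mm

Internal axial forces (sectioning from the free end, tension +): N_CD = 39.6 kN, N_BC = 11.6 kN, N_AB = 44.9 kN.
A_AB = 1406 mm².
A_CD = 730.6 mm².
δ_AB = 44900·691/(1406·123000) = 0.1794 mm
δ_BC = 11600·537/(2550·123000) = 0.01986 mm
δ_CD = 39600·220/(730.6·123000) = 0.09694 mm
δ = Σδ_i = 0.2962 mm.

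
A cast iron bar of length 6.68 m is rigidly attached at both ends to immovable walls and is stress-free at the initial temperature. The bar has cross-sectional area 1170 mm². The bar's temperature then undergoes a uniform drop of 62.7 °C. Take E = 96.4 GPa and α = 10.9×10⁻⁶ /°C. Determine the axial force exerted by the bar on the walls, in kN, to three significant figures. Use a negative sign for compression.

Free thermal expansion αLΔT = 10.9e-6 · 6680 · -62.7 = -4.565 mm.
The walls impose strain ε = −(-4.565)/6680 = 6.8343e-04; σ = Eε = 96400 · 6.8343e-04 = 65.88 MPa.
Wall reaction R = σ·A = 65.88·1170 = 77080 N = 77.08 kN.

77.1 kN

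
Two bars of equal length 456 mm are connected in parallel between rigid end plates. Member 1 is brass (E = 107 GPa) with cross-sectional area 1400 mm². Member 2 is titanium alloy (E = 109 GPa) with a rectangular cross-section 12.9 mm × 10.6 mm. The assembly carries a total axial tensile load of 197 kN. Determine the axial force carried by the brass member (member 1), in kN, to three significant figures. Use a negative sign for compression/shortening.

A_2 = 136.7 mm².
Equal strain + equilibrium ⇒ each member carries load in proportion to AE: A₁E₁ = 149800000 N, A₂E₂ = 14900000 N, ΣAE = 164700000 N.
F₁ = P·A₁E₁/ΣAE = 197000·149800000/164700000 = 179200 N.

179 kN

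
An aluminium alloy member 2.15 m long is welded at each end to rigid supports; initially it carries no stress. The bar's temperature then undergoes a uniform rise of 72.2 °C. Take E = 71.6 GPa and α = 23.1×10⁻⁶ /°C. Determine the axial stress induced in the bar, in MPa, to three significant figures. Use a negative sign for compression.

-119 MPa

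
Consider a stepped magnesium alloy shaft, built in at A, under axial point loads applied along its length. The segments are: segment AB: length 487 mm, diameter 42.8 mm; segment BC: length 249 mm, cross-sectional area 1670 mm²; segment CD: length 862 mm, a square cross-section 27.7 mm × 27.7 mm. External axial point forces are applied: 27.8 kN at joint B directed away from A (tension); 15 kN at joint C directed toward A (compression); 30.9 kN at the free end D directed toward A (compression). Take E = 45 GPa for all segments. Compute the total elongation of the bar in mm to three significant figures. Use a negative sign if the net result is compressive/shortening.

Internal axial forces (sectioning from the free end, tension +): N_CD = -30.9 kN, N_BC = -45.9 kN, N_AB = -18.1 kN.
A_AB = 1439 mm².
A_CD = 767.3 mm².
δ_AB = -18100·487/(1439·45000) = -0.1361 mm
δ_BC = -45900·249/(1670·45000) = -0.1521 mm
δ_CD = -30900·862/(767.3·45000) = -0.7714 mm
δ = Σδ_i = -1.06 mm.

-1.06 mm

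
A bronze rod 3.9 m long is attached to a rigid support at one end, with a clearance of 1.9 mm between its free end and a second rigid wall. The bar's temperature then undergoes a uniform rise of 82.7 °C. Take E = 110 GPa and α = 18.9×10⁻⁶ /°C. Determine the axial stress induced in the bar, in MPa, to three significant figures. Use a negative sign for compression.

-118 MPa

Free thermal expansion αLΔT = 18.9e-6 · 3900 · 82.7 = 6.096 mm.
The walls engage after the gap closes; constrained expansion = 6.096 − 1.9 = 4.196 mm.
The walls impose strain ε = −(4.196)/3900 = -1.0759e-03; σ = Eε = 110000 · -1.0759e-03 = -118.3 MPa.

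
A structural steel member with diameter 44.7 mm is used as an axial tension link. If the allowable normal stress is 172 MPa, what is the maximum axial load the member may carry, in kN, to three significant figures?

A = 1569 mm².
P_max = σ_allow · A = 172 · 1569 = 269900 N = 269.9 kN.

270 kN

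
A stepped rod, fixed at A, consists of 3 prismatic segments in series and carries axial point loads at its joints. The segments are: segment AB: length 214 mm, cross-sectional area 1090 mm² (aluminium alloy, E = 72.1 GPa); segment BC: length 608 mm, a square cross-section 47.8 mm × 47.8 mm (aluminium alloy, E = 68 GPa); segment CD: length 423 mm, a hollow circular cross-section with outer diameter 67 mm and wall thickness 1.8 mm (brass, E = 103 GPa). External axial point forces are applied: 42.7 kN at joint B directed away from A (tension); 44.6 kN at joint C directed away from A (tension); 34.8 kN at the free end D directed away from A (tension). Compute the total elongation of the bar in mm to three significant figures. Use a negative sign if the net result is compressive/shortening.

Internal axial forces (sectioning from the free end, tension +): N_CD = 34.8 kN, N_BC = 79.4 kN, N_AB = 122.1 kN.
A_BC = 2285 mm².
A_CD = 368.7 mm².
δ_AB = 122100·214/(1090·72100) = 0.3325 mm
δ_BC = 79400·608/(2285·68000) = 0.3107 mm
δ_CD = 34800·423/(368.7·103000) = 0.3876 mm
δ = Σδ_i = 1.031 mm.

1.03 mm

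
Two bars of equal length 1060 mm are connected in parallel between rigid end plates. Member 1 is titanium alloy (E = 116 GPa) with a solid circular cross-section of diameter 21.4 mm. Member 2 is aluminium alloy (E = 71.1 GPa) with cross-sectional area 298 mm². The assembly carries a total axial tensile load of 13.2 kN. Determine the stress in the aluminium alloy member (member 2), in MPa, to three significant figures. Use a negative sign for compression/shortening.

14.9 MPa

A_1 = 359.7 mm².
Equal strain + equilibrium ⇒ each member carries load in proportion to AE: A₁E₁ = 41720000 N, A₂E₂ = 21190000 N, ΣAE = 62910000 N.
σ₂ = P·E₂/ΣAE = 13200·71100/62910000 = 14.92 MPa.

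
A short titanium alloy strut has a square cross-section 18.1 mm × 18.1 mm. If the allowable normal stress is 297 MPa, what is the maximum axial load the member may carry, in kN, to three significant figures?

97.3 kN

A = 327.6 mm².
P_max = σ_allow · A = 297 · 327.6 = 97300 N = 97.3 kN.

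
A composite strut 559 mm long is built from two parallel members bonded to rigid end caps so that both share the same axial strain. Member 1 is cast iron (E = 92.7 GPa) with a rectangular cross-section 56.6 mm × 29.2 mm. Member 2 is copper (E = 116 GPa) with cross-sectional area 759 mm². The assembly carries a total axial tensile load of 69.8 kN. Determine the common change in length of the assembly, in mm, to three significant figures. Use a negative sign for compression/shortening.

0.162 mm

A_1 = 1653 mm².
Equal strain + equilibrium ⇒ each member carries load in proportion to AE: A₁E₁ = 153200000 N, A₂E₂ = 88040000 N, ΣAE = 241300000 N.
δ = PL/ΣAE = 69800·559/241300000 = 0.1617 mm.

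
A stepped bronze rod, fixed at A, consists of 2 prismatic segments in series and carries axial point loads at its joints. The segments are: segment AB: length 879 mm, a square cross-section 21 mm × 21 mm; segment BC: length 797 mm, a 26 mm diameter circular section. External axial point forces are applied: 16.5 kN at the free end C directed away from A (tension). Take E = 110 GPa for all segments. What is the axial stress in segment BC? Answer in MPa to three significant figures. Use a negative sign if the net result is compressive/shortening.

31.1 MPa

Internal axial forces (sectioning from the free end, tension +): N_BC = 16.5 kN, N_AB = 16.5 kN.
A_BC = 530.9 mm².
σ_BC = N_BC/A_BC = 16500/530.9 = 31.08 MPa.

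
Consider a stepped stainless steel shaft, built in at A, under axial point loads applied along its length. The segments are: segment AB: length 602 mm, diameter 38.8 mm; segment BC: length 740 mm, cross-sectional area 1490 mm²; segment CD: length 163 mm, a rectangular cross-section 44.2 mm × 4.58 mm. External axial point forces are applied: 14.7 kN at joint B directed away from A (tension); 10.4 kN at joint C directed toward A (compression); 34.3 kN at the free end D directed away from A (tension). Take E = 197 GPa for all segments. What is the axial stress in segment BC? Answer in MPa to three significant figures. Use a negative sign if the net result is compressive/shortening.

16.0 MPa

Internal axial forces (sectioning from the free end, tension +): N_CD = 34.3 kN, N_BC = 23.9 kN, N_AB = 38.6 kN.
σ_BC = N_BC/A_BC = 23900/1490 = 16.04 MPa.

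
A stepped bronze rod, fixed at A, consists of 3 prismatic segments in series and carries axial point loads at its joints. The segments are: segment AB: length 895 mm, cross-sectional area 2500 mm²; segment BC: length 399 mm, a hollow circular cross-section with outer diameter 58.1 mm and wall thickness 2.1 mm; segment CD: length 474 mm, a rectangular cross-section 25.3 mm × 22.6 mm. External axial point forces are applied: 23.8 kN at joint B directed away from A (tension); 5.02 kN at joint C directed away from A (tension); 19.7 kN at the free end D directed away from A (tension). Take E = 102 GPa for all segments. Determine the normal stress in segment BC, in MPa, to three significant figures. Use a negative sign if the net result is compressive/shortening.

66.9 MPa

Internal axial forces (sectioning from the free end, tension +): N_CD = 19.7 kN, N_BC = 24.72 kN, N_AB = 48.52 kN.
A_BC = 369.5 mm².
σ_BC = N_BC/A_BC = 24720/369.5 = 66.91 MPa.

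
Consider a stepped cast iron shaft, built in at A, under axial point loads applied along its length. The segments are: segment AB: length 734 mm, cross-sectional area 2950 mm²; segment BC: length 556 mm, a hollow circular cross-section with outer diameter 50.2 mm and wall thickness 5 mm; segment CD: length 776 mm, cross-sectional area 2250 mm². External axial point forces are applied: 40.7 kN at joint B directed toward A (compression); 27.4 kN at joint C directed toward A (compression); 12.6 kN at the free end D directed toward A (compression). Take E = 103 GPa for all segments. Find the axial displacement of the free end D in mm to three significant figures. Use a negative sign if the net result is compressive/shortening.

-0.541 mm

Internal axial forces (sectioning from the free end, tension +): N_CD = -12.6 kN, N_BC = -40 kN, N_AB = -80.7 kN.
A_BC = 710 mm².
δ_AB = -80700·734/(2950·103000) = -0.1949 mm
δ_BC = -40000·556/(710·103000) = -0.3041 mm
δ_CD = -12600·776/(2250·103000) = -0.04219 mm
δ = Σδ_i = -0.5413 mm.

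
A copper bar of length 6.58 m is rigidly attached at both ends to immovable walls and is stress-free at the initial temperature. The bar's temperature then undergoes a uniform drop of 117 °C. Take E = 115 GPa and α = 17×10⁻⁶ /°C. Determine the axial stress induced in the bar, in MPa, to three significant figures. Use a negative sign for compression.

Free thermal expansion αLΔT = 17e-6 · 6580 · -117 = -13.09 mm.
The walls impose strain ε = −(-13.09)/6580 = 1.9890e-03; σ = Eε = 115000 · 1.9890e-03 = 228.7 MPa.

229 MPa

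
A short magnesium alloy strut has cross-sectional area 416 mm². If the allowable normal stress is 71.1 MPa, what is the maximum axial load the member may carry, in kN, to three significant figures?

P_max = σ_allow · A = 71.1 · 416 = 29580 N = 29.58 kN.

29.6 kN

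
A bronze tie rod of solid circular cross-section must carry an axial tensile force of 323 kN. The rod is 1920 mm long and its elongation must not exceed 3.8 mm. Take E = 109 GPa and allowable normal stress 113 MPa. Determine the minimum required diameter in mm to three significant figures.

60.3 mm

Required area A ≥ P/σ_allow = 323000/113 = 2858 mm².
For a solid circular section, d ≥ √(4A/π) = 60.33 mm.
Elongation limit: A ≥ PL/(Eδ_allow) = 323000·1920/(109000·3.8) = 1497 mm² ⇒ d ≥ 43.66 mm.
The stress limit governs.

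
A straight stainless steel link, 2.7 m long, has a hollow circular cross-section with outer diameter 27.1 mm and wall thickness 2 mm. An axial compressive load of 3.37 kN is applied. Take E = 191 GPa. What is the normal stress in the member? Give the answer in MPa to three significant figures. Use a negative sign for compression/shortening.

-21.4 MPa

A = 157.7 mm².
σ = N/A = -3370/157.7 = -21.37 MPa.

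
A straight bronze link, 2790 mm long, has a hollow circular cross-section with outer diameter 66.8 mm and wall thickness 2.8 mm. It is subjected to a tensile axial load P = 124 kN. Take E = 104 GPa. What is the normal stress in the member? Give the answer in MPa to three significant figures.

220 MPa

A = 563 mm².
σ = N/A = 124000/563 = 220.3 MPa.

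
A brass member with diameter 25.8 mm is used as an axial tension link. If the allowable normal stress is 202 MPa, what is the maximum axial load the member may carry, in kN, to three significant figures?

A = 522.8 mm².
P_max = σ_allow · A = 202 · 522.8 = 105600 N = 105.6 kN.

106 kN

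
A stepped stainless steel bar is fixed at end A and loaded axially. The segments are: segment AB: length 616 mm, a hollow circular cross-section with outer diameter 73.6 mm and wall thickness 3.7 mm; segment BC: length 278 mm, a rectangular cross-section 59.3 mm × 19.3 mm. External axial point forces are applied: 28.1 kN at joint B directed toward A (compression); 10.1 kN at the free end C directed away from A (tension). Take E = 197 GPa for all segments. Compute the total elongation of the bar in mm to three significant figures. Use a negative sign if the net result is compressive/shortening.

Internal axial forces (sectioning from the free end, tension +): N_BC = 10.1 kN, N_AB = -18 kN.
A_AB = 812.5 mm².
A_BC = 1144 mm².
δ_AB = -18000·616/(812.5·197000) = -0.06927 mm
δ_BC = 10100·278/(1144·197000) = 0.01245 mm
δ = Σδ_i = -0.05682 mm.

-0.0568 mm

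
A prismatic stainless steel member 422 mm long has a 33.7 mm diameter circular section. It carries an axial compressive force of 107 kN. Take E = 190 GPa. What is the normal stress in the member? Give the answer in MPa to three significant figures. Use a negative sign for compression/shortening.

-120 MPa

A = 892 mm².
σ = N/A = -107000/892 = -120 MPa.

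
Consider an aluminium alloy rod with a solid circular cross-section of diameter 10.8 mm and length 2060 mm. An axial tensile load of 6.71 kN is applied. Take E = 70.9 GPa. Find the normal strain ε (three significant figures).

0.00103

A = 91.61 mm².
σ = N/A = 73.25 MPa; ε = σ/E = 73.25/70900 = 1.033e-03.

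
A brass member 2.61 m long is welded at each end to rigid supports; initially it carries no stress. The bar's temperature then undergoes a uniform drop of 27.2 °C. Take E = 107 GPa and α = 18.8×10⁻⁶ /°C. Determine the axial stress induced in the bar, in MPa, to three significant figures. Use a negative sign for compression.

54.7 MPa

Free thermal expansion αLΔT = 18.8e-6 · 2610 · -27.2 = -1.335 mm.
The walls impose strain ε = −(-1.335)/2610 = 5.1136e-04; σ = Eε = 107000 · 5.1136e-04 = 54.72 MPa.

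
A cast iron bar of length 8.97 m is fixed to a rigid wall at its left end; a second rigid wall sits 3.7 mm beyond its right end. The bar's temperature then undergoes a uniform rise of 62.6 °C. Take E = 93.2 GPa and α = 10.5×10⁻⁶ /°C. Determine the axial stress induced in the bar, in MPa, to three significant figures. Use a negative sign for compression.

-22.8 MPa

Free thermal expansion αLΔT = 10.5e-6 · 8970 · 62.6 = 5.896 mm.
The walls engage after the gap closes; constrained expansion = 5.896 − 3.7 = 2.196 mm.
The walls impose strain ε = −(2.196)/8970 = -2.4481e-04; σ = Eε = 93200 · -2.4481e-04 = -22.82 MPa.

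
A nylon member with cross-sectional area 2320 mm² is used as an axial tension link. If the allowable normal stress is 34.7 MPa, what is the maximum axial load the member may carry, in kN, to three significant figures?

80.5 kN

P_max = σ_allow · A = 34.7 · 2320 = 80500 N = 80.5 kN.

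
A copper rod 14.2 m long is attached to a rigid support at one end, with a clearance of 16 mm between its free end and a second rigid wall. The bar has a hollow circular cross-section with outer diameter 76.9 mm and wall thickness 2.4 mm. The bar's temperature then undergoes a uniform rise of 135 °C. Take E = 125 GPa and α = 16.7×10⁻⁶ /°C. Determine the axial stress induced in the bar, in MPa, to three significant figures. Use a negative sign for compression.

-141 MPa

Free thermal expansion αLΔT = 16.7e-6 · 14200 · 135 = 32.01 mm.
The walls engage after the gap closes; constrained expansion = 32.01 − 16 = 16.01 mm.
The walls impose strain ε = −(16.01)/14200 = -1.1277e-03; σ = Eε = 125000 · -1.1277e-03 = -141 MPa.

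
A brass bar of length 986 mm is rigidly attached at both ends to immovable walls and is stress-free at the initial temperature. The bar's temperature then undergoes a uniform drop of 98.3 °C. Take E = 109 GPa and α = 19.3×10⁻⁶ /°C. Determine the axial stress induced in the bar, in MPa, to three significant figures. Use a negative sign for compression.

Free thermal expansion αLΔT = 19.3e-6 · 986 · -98.3 = -1.871 mm.
The walls impose strain ε = −(-1.871)/986 = 1.8972e-03; σ = Eε = 109000 · 1.8972e-03 = 206.8 MPa.

207 MPa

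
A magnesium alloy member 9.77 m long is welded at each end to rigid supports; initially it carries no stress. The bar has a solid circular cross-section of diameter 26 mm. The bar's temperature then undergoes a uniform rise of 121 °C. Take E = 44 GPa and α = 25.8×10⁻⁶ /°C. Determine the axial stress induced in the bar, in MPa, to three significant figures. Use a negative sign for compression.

-137 MPa

Free thermal expansion αLΔT = 25.8e-6 · 9770 · 121 = 30.5 mm.
The walls impose strain ε = −(30.5)/9770 = -3.1218e-03; σ = Eε = 44000 · -3.1218e-03 = -137.4 MPa.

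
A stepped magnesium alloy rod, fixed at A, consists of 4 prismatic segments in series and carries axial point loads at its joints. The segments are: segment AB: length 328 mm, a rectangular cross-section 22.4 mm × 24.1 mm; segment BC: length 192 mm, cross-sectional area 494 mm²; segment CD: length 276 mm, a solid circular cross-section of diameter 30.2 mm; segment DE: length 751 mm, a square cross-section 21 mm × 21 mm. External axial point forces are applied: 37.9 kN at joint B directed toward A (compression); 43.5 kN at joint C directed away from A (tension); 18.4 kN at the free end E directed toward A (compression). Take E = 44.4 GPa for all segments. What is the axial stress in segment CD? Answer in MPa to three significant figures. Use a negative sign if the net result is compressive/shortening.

-25.7 MPa

Internal axial forces (sectioning from the free end, tension +): N_DE = -18.4 kN, N_CD = -18.4 kN, N_BC = 25.1 kN, N_AB = -12.8 kN.
A_CD = 716.3 mm².
σ_CD = N_CD/A_CD = -18400/716.3 = -25.69 MPa.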